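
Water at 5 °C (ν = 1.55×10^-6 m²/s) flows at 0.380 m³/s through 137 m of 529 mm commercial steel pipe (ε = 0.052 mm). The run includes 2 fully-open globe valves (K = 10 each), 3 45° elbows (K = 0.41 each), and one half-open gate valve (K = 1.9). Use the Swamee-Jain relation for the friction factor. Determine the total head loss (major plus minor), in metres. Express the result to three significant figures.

V = 4Q/(πD²) = 1.729 m/s; V²/2g = 0.1524 m
Re = 5.90×10^5, ε/D = 9.83×10^-5 → f = 0.01418 (Swamee-Jain)
Major: h_f = f(L/D)·V²/2g = 0.01418·259.0·0.1524 = 0.5596 m
Minor: ΣK = 23.1; h_m = ΣK·V²/2g = 3.524 m
Total H_L = 0.5596 + 3.524 = 4.084 m

H_L ≈ 4.08 m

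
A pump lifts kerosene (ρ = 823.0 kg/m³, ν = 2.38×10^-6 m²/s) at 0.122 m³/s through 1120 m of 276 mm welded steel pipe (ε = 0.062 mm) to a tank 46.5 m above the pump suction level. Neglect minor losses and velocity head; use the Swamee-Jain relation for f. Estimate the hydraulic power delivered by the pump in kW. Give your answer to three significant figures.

V = 4Q/(πD²) = 2.039 m/s; Re = 2.36×10^5; ε/D = 2.25×10^-4; f = 0.01695
h_f = f(L/D)V²/2g = 14.58 m
Total head H = z + h_f = 46.5 + 14.58 = 61.08 m
P_hyd = ρgQH = 823.0·9.81·0.122·61.08 = 60.16 kW

P_hyd ≈ 60.2 kW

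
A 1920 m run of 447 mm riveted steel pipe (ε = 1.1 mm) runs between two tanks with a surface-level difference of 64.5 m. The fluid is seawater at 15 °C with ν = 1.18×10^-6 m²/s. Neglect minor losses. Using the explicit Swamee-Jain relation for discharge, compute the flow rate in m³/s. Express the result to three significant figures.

Swamee-Jain (Type II): Q = -0.965·√(gD⁵h_f/L)·ln[ε/(3.7D) + √(3.17ν²L/(gD³h_f))]
√(gD⁵h_f/L) = √(9.81·0.447⁵·64.5/1920) = 0.07669
ε/(3.7D) = 6.65×10^-4; √(3.17ν²L/(gD³h_f)) = 1.22×10^-5
Q = -0.965·0.07669·ln(6.773×10^-4) = 0.5400 m³/s
Check: V = 3.44 m/s, Re = 1.30×10^6, f = 0.02495, h_f = 64.7 m ≈ 64.5 m ✓

Q ≈ 0.540 m³/s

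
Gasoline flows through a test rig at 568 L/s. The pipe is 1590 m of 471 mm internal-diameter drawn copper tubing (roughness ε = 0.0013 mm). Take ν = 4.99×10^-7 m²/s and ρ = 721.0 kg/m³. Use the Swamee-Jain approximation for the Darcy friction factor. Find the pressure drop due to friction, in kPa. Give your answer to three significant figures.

Δp ≈ 127 kPa

V = 4Q/(πD²) = 4·0.568/(π·0.471²) = 3.260 m/s
Re = VD/ν = 3.260·0.471/4.99×10^-7 = 3.08×10^6 → turbulent
ε/D = 0.0013/471 = 2.76×10^-6
Swamee-Jain: f = 0.009830
h_f = f(L/D)V²/(2g) = 0.009830·(1590/0.471)·3.260²/(2·9.81) = 17.97 m
Δp = ρg·h_f = 721.0·9.81·17.97 = 127.1 kPa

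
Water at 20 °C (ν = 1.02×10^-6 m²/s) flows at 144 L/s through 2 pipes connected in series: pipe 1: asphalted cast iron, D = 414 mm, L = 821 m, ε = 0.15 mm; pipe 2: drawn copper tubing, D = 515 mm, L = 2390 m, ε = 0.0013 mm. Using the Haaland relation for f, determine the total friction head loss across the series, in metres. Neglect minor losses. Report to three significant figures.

H ≈ 3.52 m

Pipe 1: V = 1.070 m/s, Re = 4.34×10^5, ε/D = 3.62×10^-4, f = 0.01678, h_1 = f(L/D)V²/2g = 1.940 m
Pipe 2: V = 0.6913 m/s, Re = 3.49×10^5, ε/D = 2.52×10^-6, f = 0.01397, h_2 = f(L/D)V²/2g = 1.579 m
Series → Q common, losses add: H = Σh = 3.519 m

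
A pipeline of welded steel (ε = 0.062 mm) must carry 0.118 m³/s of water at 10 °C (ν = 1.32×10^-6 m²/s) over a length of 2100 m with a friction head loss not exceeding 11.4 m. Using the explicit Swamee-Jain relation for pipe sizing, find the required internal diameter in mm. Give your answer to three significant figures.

Swamee-Jain (Type III): D = 0.66·[ε^1.25·(LQ²/(gh_f))^4.75 + ν·Q^9.4·(L/(gh_f))^5.2]^0.04
LQ²/(gh_f) = 0.2615; L/(gh_f) = 18.78
Term 1 = ε^1.25·(…)^4.75 = 9.40×10^-9; Term 2 = ν·Q^9.4·(…)^5.2 = 1.05×10^-8
D = 0.66·(9.40×10^-9 + 1.05×10^-8)^0.04 = 0.3247 m = 325 mm
Check: V = 1.43 m/s, Re = 3.51×10^5, f = 0.01596, h_f = 10.7 m ≈ 11.4 m ✓

D ≈ 325 mm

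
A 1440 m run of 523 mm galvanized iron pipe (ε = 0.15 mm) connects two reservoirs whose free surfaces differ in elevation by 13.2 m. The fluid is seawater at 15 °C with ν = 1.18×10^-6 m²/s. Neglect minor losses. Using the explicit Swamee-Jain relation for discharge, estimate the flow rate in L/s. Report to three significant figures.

Q ≈ 530 L/s

Swamee-Jain (Type II): Q = -0.965·√(gD⁵h_f/L)·ln[ε/(3.7D) + √(3.17ν²L/(gD³h_f))]
√(gD⁵h_f/L) = √(9.81·0.523⁵·13.2/1440) = 0.05932
ε/(3.7D) = 7.75×10^-5; √(3.17ν²L/(gD³h_f)) = 1.85×10^-5
Q = -0.965·0.05932·ln(9.604×10^-5) = 0.5295 m³/s
Check: V = 2.46 m/s, Re = 1.09×10^6, f = 0.01558, h_f = 13.3 m ≈ 13.2 m ✓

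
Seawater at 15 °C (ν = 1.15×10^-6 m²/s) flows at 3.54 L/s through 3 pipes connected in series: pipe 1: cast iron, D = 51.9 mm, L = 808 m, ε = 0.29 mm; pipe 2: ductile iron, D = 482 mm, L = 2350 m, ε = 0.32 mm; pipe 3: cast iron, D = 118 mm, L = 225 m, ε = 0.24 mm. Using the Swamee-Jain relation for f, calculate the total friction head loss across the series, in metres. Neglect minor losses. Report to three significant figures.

H ≈ 73.3 m

Pipe 1: V = 1.673 m/s, Re = 7.55×10^4, ε/D = 0.00559, f = 0.03285, h_1 = f(L/D)V²/2g = 73.00 m
Pipe 2: V = 0.01940 m/s, Re = 8130, ε/D = 6.64×10^-4, f = 0.03385, h_2 = f(L/D)V²/2g = 0.003166 m
Pipe 3: V = 0.3237 m/s, Re = 3.32×10^4, ε/D = 0.00203, f = 0.02809, h_3 = f(L/D)V²/2g = 0.2860 m
Series → Q common, losses add: H = Σh = 73.29 m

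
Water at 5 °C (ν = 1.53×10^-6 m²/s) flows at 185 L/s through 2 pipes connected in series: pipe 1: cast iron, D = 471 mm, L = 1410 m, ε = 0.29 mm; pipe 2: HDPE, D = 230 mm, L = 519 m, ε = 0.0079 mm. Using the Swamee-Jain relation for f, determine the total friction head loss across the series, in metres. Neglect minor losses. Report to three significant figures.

Pipe 1: V = 1.062 m/s, Re = 3.27×10^5, ε/D = 6.16×10^-4, f = 0.01887, h_1 = f(L/D)V²/2g = 3.245 m
Pipe 2: V = 4.453 m/s, Re = 6.69×10^5, ε/D = 3.43×10^-5, f = 0.01306, h_2 = f(L/D)V²/2g = 29.77 m
Series → Q common, losses add: H = Σh = 33.02 m

H ≈ 33.0 m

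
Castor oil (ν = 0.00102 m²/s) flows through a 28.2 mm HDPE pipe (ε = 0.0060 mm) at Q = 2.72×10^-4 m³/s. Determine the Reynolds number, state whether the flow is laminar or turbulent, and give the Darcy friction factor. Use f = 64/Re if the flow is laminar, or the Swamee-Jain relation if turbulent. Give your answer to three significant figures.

Re ≈ 12.0; laminar; f = 64/Re ≈ 5.32

V = 4Q/(πD²) = 0.4355 m/s
Re = VD/ν = 0.4355·0.0282/0.00102 = 12.0
Re < 2300 → laminar → f = 64/Re = 5.316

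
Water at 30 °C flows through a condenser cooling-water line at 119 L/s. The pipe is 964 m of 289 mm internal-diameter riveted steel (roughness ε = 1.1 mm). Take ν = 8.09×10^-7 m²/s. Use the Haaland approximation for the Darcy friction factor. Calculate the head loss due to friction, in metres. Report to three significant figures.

h_f ≈ 15.8 m

V = 4Q/(πD²) = 4·0.119/(π·0.289²) = 1.814 m/s
Re = VD/ν = 1.814·0.289/8.09×10^-7 = 6.48×10^5 → turbulent
ε/D = 1.1/289 = 0.00381
Haaland: f = 0.02822
h_f = f(L/D)V²/(2g) = 0.02822·(964/0.289)·1.814²/(2·9.81) = 15.79 m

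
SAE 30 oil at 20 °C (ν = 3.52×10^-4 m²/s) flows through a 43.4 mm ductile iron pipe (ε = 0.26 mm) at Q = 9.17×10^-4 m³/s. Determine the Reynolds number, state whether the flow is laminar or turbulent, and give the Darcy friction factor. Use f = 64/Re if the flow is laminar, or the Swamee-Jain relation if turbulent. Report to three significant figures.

V = 4Q/(πD²) = 0.6199 m/s
Re = VD/ν = 0.6199·0.0434/3.52×10^-4 = 76.4
Re < 2300 → laminar → f = 64/Re = 0.8374

Re ≈ 76.4; laminar; f = 64/Re ≈ 0.837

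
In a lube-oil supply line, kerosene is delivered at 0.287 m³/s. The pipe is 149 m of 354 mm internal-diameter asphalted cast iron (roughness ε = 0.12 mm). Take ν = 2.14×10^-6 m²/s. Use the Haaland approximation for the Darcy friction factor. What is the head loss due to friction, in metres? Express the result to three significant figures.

V = 4Q/(πD²) = 4·0.287/(π·0.354²) = 2.916 m/s
Re = VD/ν = 2.916·0.354/2.14×10^-6 = 4.82×10^5 → turbulent
ε/D = 0.12/354 = 3.39×10^-4
Haaland: f = 0.01650
h_f = f(L/D)V²/(2g) = 0.01650·(149/0.354)·2.916²/(2·9.81) = 3.009 m

h_f ≈ 3.01 m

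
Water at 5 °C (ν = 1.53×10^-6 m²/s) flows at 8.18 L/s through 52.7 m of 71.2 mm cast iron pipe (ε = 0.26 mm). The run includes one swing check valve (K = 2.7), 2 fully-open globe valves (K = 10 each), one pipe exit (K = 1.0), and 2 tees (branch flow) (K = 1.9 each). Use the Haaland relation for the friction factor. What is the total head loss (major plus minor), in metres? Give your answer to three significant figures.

H_L ≈ 10.5 m

V = 4Q/(πD²) = 2.054 m/s; V²/2g = 0.2151 m
Re = 9.56×10^4, ε/D = 0.00365 → f = 0.02881 (Haaland)
Major: h_f = f(L/D)·V²/2g = 0.02881·740.2·0.2151 = 4.587 m
Minor: ΣK = 27.5; h_m = ΣK·V²/2g = 5.916 m
Total H_L = 4.587 + 5.916 = 10.50 m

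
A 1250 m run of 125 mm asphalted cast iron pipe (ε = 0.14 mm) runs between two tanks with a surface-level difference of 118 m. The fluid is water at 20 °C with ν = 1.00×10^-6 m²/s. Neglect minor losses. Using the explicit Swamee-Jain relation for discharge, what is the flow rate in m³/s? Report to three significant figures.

Q ≈ 0.0409 m³/s

Swamee-Jain (Type II): Q = -0.965·√(gD⁵h_f/L)·ln[ε/(3.7D) + √(3.17ν²L/(gD³h_f))]
√(gD⁵h_f/L) = √(9.81·0.125⁵·118/1250) = 0.005316
ε/(3.7D) = 3.03×10^-4; √(3.17ν²L/(gD³h_f)) = 4.19×10^-5
Q = -0.965·0.005316·ln(3.446×10^-4) = 0.04090 m³/s
Check: V = 3.33 m/s, Re = 4.17×10^5, f = 0.02098, h_f = 119 m ≈ 118 m ✓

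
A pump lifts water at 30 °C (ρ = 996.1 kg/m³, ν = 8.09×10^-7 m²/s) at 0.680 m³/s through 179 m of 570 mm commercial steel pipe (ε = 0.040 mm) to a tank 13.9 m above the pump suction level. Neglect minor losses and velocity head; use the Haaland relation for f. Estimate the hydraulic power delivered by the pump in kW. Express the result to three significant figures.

P_hyd ≈ 102 kW

V = 4Q/(πD²) = 2.665 m/s; Re = 1.88×10^6; ε/D = 7.02×10^-5; f = 0.01222
h_f = f(L/D)V²/2g = 1.389 m
Total head H = z + h_f = 13.9 + 1.389 = 15.29 m
P_hyd = ρgQH = 996.1·9.81·0.680·15.29 = 101.6 kW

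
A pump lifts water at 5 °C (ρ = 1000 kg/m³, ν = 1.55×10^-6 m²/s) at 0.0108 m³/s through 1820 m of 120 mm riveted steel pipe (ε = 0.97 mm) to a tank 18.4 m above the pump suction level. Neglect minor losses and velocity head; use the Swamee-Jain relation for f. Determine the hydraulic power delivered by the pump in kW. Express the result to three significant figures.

P_hyd ≈ 4.68 kW

V = 4Q/(πD²) = 0.9549 m/s; Re = 7.39×10^4; ε/D = 0.00808; f = 0.03654
h_f = f(L/D)V²/2g = 25.76 m
Total head H = z + h_f = 18.4 + 25.76 = 44.16 m
P_hyd = ρgQH = 1000·9.81·0.0108·44.16 = 4.678 kW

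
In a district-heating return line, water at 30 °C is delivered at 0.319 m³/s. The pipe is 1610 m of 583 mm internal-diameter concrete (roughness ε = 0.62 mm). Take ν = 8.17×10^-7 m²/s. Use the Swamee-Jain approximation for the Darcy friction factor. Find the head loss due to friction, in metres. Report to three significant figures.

h_f ≈ 4.09 m

V = 4Q/(πD²) = 4·0.319/(π·0.583²) = 1.195 m/s
Re = VD/ν = 1.195·0.583/8.17×10^-7 = 8.53×10^5 → turbulent
ε/D = 0.62/583 = 0.00106
Swamee-Jain: f = 0.02037
h_f = f(L/D)V²/(2g) = 0.02037·(1610/0.583)·1.195²/(2·9.81) = 4.094 m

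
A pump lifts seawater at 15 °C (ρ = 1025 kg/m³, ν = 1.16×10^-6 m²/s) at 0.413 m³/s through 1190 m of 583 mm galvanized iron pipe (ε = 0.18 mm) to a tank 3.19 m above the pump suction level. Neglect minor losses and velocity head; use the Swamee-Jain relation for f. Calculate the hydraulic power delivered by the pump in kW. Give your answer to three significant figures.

P_hyd ≈ 29.8 kW

V = 4Q/(πD²) = 1.547 m/s; Re = 7.78×10^5; ε/D = 3.09×10^-4; f = 0.01602
h_f = f(L/D)V²/2g = 3.989 m
Total head H = z + h_f = 3.19 + 3.989 = 7.179 m
P_hyd = ρgQH = 1025·9.81·0.413·7.179 = 29.81 kW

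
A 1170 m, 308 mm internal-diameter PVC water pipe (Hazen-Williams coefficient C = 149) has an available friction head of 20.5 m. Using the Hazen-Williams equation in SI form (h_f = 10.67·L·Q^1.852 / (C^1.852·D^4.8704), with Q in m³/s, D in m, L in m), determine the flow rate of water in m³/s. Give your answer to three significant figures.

Q ≈ 0.211 m³/s

Rearranging: Q = [h_f·C^1.852·D^4.8704 / (10.67·L)]^(1/1.852)
Q = [20.5·149^1.852·0.308^4.8704 / (10.67·1170)]^0.540 = 0.2112 m³/s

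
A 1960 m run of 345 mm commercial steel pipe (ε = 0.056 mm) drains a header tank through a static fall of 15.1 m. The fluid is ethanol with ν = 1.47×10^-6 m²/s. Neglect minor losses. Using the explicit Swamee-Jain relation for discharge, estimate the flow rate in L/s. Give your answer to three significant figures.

Q ≈ 173 L/s

Swamee-Jain (Type II): Q = -0.965·√(gD⁵h_f/L)·ln[ε/(3.7D) + √(3.17ν²L/(gD³h_f))]
√(gD⁵h_f/L) = √(9.81·0.345⁵·15.1/1960) = 0.01922
ε/(3.7D) = 4.39×10^-5; √(3.17ν²L/(gD³h_f)) = 4.70×10^-5
Q = -0.965·0.01922·ln(9.085×10^-5) = 0.1726 m³/s
Check: V = 1.85 m/s, Re = 4.33×10^5, f = 0.01536, h_f = 15.2 m ≈ 15.1 m ✓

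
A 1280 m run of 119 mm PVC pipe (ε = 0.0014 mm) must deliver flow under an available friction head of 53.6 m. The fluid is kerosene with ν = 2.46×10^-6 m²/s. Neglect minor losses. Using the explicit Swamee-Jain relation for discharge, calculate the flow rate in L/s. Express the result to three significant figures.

Swamee-Jain (Type II): Q = -0.965·√(gD⁵h_f/L)·ln[ε/(3.7D) + √(3.17ν²L/(gD³h_f))]
√(gD⁵h_f/L) = √(9.81·0.119⁵·53.6/1280) = 0.003131
ε/(3.7D) = 3.18×10^-6; √(3.17ν²L/(gD³h_f)) = 1.66×10^-4
Q = -0.965·0.003131·ln(1.696×10^-4) = 0.02623 m³/s
Check: V = 2.36 m/s, Re = 1.14×10^5, f = 0.01746, h_f = 53.2 m ≈ 53.6 m ✓

Q ≈ 26.2 L/s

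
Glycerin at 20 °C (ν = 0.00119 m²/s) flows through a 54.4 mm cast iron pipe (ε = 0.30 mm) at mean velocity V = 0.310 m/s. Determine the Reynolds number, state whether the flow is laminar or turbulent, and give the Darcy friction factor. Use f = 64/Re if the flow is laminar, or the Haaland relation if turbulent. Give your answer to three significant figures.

Re ≈ 14.2; laminar; f = 64/Re ≈ 4.52

Re = VD/ν = 0.3100·0.0544/0.00119 = 14.2
Re < 2300 → laminar → f = 64/Re = 4.516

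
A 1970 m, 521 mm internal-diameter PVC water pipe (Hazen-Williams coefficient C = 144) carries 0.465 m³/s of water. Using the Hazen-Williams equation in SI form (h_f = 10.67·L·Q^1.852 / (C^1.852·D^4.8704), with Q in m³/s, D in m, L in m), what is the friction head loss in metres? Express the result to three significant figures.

h_f = 10.67·1970·0.465^1.852 / (144^1.852·0.521^4.8704) = 12.26 m

h_f ≈ 12.3 m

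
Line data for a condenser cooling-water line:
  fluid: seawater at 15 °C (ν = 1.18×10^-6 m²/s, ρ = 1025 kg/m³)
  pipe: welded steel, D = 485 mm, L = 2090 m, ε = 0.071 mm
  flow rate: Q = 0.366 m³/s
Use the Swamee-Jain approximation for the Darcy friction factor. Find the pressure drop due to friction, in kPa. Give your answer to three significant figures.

Δp ≈ 124 kPa

V = 4Q/(πD²) = 4·0.366/(π·0.485²) = 1.981 m/s
Re = VD/ν = 1.981·0.485/1.18×10^-6 = 8.14×10^5 → turbulent
ε/D = 0.071/485 = 1.46×10^-4
Swamee-Jain: f = 0.01435
h_f = f(L/D)V²/(2g) = 0.01435·(2090/0.485)·1.981²/(2·9.81) = 12.37 m
Δp = ρg·h_f = 1025·9.81·12.37 = 124.4 kPa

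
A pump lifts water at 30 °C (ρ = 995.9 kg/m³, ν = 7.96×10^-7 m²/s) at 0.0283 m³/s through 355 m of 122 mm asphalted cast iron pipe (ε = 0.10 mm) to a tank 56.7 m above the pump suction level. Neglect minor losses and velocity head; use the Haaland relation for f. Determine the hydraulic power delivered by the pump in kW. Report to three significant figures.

V = 4Q/(πD²) = 2.421 m/s; Re = 3.71×10^5; ε/D = 8.20×10^-4; f = 0.01955
h_f = f(L/D)V²/2g = 16.99 m
Total head H = z + h_f = 56.7 + 16.99 = 73.69 m
P_hyd = ρgQH = 995.9·9.81·0.0283·73.69 = 20.38 kW

P_hyd ≈ 20.4 kW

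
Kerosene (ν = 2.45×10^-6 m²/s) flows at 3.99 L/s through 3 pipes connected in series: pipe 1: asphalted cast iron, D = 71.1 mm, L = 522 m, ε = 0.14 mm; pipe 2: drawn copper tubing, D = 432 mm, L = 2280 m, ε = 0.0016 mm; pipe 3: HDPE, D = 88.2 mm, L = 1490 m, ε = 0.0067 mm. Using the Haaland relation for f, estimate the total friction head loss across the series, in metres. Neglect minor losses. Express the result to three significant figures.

H ≈ 19.7 m

Pipe 1: V = 1.005 m/s, Re = 2.92×10^4, ε/D = 0.00197, f = 0.02785, h_1 = f(L/D)V²/2g = 10.52 m
Pipe 2: V = 0.02722 m/s, Re = 4800, ε/D = 3.70×10^-6, f = 0.03820, h_2 = f(L/D)V²/2g = 0.007615 m
Pipe 3: V = 0.6530 m/s, Re = 2.35×10^4, ε/D = 7.60×10^-5, f = 0.02486, h_3 = f(L/D)V²/2g = 9.130 m
Series → Q common, losses add: H = Σh = 19.66 m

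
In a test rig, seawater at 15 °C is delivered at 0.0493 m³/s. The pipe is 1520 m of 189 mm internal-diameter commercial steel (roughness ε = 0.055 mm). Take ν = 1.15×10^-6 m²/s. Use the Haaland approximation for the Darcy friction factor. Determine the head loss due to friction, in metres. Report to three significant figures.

V = 4Q/(πD²) = 4·0.0493/(π·0.189²) = 1.757 m/s
Re = VD/ν = 1.757·0.189/1.15×10^-6 = 2.89×10^5 → turbulent
ε/D = 0.055/189 = 2.91×10^-4
Haaland: f = 0.01680
h_f = f(L/D)V²/(2g) = 0.01680·(1520/0.189)·1.757²/(2·9.81) = 21.26 m

h_f ≈ 21.3 m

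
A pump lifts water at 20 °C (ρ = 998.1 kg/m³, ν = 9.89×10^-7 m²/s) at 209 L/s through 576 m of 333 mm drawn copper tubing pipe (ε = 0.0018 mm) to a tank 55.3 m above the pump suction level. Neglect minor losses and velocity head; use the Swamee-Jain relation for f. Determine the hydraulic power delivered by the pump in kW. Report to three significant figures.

P_hyd ≈ 126 kW

V = 4Q/(πD²) = 2.400 m/s; Re = 8.08×10^5; ε/D = 5.41×10^-6; f = 0.01215
h_f = f(L/D)V²/2g = 6.170 m
Total head H = z + h_f = 55.3 + 6.170 = 61.47 m
P_hyd = ρgQH = 998.1·9.81·0.209·61.47 = 125.8 kW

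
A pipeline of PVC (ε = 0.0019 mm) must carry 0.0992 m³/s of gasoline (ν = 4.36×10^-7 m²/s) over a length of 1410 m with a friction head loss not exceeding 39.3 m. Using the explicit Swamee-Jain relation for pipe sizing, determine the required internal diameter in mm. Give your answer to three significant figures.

D ≈ 202 mm

Swamee-Jain (Type III): D = 0.66·[ε^1.25·(LQ²/(gh_f))^4.75 + ν·Q^9.4·(L/(gh_f))^5.2]^0.04
LQ²/(gh_f) = 0.03599; L/(gh_f) = 3.657
Term 1 = ε^1.25·(…)^4.75 = 9.78×10^-15; Term 2 = ν·Q^9.4·(…)^5.2 = 1.36×10^-13
D = 0.66·(9.78×10^-15 + 1.36×10^-13)^0.04 = 0.2024 m = 202 mm
Check: V = 3.08 m/s, Re = 1.43×10^6, f = 0.01122, h_f = 37.9 m ≈ 39.3 m ✓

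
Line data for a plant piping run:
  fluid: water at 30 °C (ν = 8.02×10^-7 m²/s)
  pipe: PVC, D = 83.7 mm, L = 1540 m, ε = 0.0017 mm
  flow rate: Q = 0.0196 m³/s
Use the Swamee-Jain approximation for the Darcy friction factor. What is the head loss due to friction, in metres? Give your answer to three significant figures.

V = 4Q/(πD²) = 4·0.0196/(π·0.0837²) = 3.562 m/s
Re = VD/ν = 3.562·0.0837/8.02×10^-7 = 3.72×10^5 → turbulent
ε/D = 0.0017/83.7 = 2.03×10^-5
Swamee-Jain: f = 0.01408
h_f = f(L/D)V²/(2g) = 0.01408·(1540/0.0837)·3.562²/(2·9.81) = 167.6 m

h_f ≈ 168 m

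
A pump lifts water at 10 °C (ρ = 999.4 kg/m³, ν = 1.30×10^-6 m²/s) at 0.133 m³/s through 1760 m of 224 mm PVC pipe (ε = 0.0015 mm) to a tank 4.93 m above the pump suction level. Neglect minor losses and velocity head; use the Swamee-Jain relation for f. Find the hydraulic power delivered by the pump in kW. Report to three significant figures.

V = 4Q/(πD²) = 3.375 m/s; Re = 5.82×10^5; ε/D = 6.70×10^-6; f = 0.01286
h_f = f(L/D)V²/2g = 58.67 m
Total head H = z + h_f = 4.93 + 58.67 = 63.60 m
P_hyd = ρgQH = 999.4·9.81·0.133·63.60 = 82.94 kW

P_hyd ≈ 82.9 kW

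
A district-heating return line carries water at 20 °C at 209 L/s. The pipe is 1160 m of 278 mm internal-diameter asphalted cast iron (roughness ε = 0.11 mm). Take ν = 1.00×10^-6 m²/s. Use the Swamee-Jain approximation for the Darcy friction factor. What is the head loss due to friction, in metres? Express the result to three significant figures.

h_f ≈ 41.8 m

V = 4Q/(πD²) = 4·0.209/(π·0.278²) = 3.443 m/s
Re = VD/ν = 3.443·0.278/1.00×10^-6 = 9.57×10^5 → turbulent
ε/D = 0.11/278 = 3.96×10^-4
Swamee-Jain: f = 0.01657
h_f = f(L/D)V²/(2g) = 0.01657·(1160/0.278)·3.443²/(2·9.81) = 41.79 m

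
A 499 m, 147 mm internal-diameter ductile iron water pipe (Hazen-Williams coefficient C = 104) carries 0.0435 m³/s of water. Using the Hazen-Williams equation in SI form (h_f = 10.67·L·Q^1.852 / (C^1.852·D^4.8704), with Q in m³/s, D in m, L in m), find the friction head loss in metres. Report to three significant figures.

h_f = 10.67·499·0.0435^1.852 / (104^1.852·0.147^4.8704) = 33.47 m

h_f ≈ 33.5 m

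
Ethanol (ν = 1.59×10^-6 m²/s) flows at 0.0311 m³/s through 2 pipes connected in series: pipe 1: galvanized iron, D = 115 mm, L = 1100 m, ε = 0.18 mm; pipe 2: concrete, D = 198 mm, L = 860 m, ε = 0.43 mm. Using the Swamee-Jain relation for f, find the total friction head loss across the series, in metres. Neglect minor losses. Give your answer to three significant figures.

H ≈ 107 m

Pipe 1: V = 2.994 m/s, Re = 2.17×10^5, ε/D = 0.00157, f = 0.02311, h_1 = f(L/D)V²/2g = 101.0 m
Pipe 2: V = 1.010 m/s, Re = 1.26×10^5, ε/D = 0.00217, f = 0.02545, h_2 = f(L/D)V²/2g = 5.749 m
Series → Q common, losses add: H = Σh = 106.7 m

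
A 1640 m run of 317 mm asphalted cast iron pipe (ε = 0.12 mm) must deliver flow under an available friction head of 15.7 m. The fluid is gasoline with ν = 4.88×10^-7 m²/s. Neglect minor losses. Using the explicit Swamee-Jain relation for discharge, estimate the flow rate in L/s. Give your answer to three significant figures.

Swamee-Jain (Type II): Q = -0.965·√(gD⁵h_f/L)·ln[ε/(3.7D) + √(3.17ν²L/(gD³h_f))]
√(gD⁵h_f/L) = √(9.81·0.317⁵·15.7/1640) = 0.01734
ε/(3.7D) = 1.02×10^-4; √(3.17ν²L/(gD³h_f)) = 1.59×10^-5
Q = -0.965·0.01734·ln(1.182×10^-4) = 0.1513 m³/s
Check: V = 1.92 m/s, Re = 1.25×10^6, f = 0.01629, h_f = 15.8 m ≈ 15.7 m ✓

Q ≈ 151 L/s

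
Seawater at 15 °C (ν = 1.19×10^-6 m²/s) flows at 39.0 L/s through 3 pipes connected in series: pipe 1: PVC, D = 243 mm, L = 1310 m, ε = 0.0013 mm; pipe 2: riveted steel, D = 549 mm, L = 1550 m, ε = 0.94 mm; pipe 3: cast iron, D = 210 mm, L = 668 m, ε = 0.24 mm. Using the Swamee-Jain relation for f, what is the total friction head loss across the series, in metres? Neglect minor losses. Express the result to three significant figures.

Pipe 1: V = 0.8409 m/s, Re = 1.72×10^5, ε/D = 5.35×10^-6, f = 0.01605, h_1 = f(L/D)V²/2g = 3.118 m
Pipe 2: V = 0.1648 m/s, Re = 7.60×10^4, ε/D = 0.00171, f = 0.02507, h_2 = f(L/D)V²/2g = 0.09792 m
Pipe 3: V = 1.126 m/s, Re = 1.99×10^5, ε/D = 0.00114, f = 0.02175, h_3 = f(L/D)V²/2g = 4.470 m
Series → Q common, losses add: H = Σh = 7.686 m

H ≈ 7.69 m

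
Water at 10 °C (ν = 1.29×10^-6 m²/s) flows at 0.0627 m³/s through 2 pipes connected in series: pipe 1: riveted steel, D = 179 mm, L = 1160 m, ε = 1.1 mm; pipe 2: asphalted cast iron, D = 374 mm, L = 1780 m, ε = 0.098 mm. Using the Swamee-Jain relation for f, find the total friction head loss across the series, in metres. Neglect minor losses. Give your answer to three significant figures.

Pipe 1: V = 2.492 m/s, Re = 3.46×10^5, ε/D = 0.00615, f = 0.03271, h_1 = f(L/D)V²/2g = 67.08 m
Pipe 2: V = 0.5707 m/s, Re = 1.65×10^5, ε/D = 2.62×10^-4, f = 0.01797, h_2 = f(L/D)V²/2g = 1.420 m
Series → Q common, losses add: H = Σh = 68.50 m

H ≈ 68.5 m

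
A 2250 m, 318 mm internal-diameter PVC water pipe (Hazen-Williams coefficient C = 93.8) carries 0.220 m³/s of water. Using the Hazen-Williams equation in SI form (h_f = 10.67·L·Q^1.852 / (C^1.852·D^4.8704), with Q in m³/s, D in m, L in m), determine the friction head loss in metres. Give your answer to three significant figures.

h_f ≈ 85.8 m

h_f = 10.67·2250·0.220^1.852 / (93.8^1.852·0.318^4.8704) = 85.78 m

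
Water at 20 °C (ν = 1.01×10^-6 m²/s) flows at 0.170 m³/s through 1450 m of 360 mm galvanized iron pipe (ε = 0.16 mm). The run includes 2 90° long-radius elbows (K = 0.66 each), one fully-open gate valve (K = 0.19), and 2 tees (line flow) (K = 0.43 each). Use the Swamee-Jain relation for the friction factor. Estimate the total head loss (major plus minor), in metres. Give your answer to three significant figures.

H_L ≈ 10.2 m

V = 4Q/(πD²) = 1.670 m/s; V²/2g = 0.1422 m
Re = 5.95×10^5, ε/D = 4.44×10^-4 → f = 0.01726 (Swamee-Jain)
Major: h_f = f(L/D)·V²/2g = 0.01726·4028·0.1422 = 9.886 m
Minor: ΣK = 2.37; h_m = ΣK·V²/2g = 0.3369 m
Total H_L = 9.886 + 0.3369 = 10.22 m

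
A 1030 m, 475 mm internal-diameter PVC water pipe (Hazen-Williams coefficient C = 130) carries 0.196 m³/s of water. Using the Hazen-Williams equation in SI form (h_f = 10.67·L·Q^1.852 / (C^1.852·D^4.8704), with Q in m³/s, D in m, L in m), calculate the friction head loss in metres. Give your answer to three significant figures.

h_f = 10.67·1030·0.196^1.852 / (130^1.852·0.475^4.8704) = 2.454 m

h_f ≈ 2.45 m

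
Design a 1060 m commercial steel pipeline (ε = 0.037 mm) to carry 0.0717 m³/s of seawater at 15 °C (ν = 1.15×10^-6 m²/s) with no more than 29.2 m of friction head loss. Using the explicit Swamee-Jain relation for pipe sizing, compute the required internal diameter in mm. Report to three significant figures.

D ≈ 192 mm

Swamee-Jain (Type III): D = 0.66·[ε^1.25·(LQ²/(gh_f))^4.75 + ν·Q^9.4·(L/(gh_f))^5.2]^0.04
LQ²/(gh_f) = 0.01902; L/(gh_f) = 3.700
Term 1 = ε^1.25·(…)^4.75 = 1.94×10^-14; Term 2 = ν·Q^9.4·(…)^5.2 = 1.81×10^-14
D = 0.66·(1.94×10^-14 + 1.81×10^-14)^0.04 = 0.1916 m = 192 mm
Check: V = 2.49 m/s, Re = 4.14×10^5, f = 0.01572, h_f = 27.4 m ≈ 29.2 m ✓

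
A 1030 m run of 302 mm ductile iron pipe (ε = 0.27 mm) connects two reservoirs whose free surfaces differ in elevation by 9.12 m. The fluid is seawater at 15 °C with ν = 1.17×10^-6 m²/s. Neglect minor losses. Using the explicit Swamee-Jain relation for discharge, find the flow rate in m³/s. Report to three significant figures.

Q ≈ 0.116 m³/s

Swamee-Jain (Type II): Q = -0.965·√(gD⁵h_f/L)·ln[ε/(3.7D) + √(3.17ν²L/(gD³h_f))]
√(gD⁵h_f/L) = √(9.81·0.302⁵·9.12/1030) = 0.01477
ε/(3.7D) = 2.42×10^-4; √(3.17ν²L/(gD³h_f)) = 4.26×10^-5
Q = -0.965·0.01477·ln(2.842×10^-4) = 0.1164 m³/s
Check: V = 1.62 m/s, Re = 4.19×10^5, f = 0.02000, h_f = 9.18 m ≈ 9.12 m ✓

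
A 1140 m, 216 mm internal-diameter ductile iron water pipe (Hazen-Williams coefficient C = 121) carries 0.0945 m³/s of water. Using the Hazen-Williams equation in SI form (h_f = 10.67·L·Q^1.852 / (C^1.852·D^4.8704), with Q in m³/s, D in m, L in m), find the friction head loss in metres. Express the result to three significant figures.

h_f ≈ 37.3 m

h_f = 10.67·1140·0.0945^1.852 / (121^1.852·0.216^4.8704) = 37.30 m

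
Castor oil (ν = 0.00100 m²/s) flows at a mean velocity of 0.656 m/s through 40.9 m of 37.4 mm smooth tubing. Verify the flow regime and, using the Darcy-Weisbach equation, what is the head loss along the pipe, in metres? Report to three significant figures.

Re = VD/ν = 0.656·0.03740/0.00100 = 24.5 → laminar (Re < 2300)
f = 64/Re = 2.609
h_f = f(L/D)V²/(2g) = 2.609·(40.9/0.03740)·0.656²/(2·9.81) = 62.57 m

h_f ≈ 62.6 m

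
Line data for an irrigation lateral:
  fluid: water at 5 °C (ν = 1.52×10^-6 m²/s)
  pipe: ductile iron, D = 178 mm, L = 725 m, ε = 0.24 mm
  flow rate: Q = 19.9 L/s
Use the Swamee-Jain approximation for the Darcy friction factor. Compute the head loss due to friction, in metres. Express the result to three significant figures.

h_f ≈ 3.13 m

V = 4Q/(πD²) = 4·0.0199/(π·0.178²) = 0.7997 m/s
Re = VD/ν = 0.7997·0.178/1.52×10^-6 = 9.36×10^4 → turbulent
ε/D = 0.24/178 = 0.00135
Swamee-Jain: f = 0.02361
h_f = f(L/D)V²/(2g) = 0.02361·(725/0.178)·0.7997²/(2·9.81) = 3.134 m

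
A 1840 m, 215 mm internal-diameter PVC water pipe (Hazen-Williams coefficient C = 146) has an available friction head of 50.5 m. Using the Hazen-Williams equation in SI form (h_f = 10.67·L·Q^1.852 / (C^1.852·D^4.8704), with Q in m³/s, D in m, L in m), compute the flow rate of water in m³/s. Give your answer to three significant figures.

Rearranging: Q = [h_f·C^1.852·D^4.8704 / (10.67·L)]^(1/1.852)
Q = [50.5·146^1.852·0.215^4.8704 / (10.67·1840)]^0.540 = 0.1024 m³/s

Q ≈ 0.102 m³/s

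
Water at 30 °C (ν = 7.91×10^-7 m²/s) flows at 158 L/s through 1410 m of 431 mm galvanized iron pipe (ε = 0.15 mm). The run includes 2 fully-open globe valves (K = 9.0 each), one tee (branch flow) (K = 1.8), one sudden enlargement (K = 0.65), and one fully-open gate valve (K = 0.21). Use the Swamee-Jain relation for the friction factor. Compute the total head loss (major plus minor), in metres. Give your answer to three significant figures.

V = 4Q/(πD²) = 1.083 m/s; V²/2g = 0.05978 m
Re = 5.90×10^5, ε/D = 3.48×10^-4 → f = 0.01658 (Swamee-Jain)
Major: h_f = f(L/D)·V²/2g = 0.01658·3271·0.05978 = 3.242 m
Minor: ΣK = 20.7; h_m = ΣK·V²/2g = 1.235 m
Total H_L = 3.242 + 1.235 = 4.477 m

H_L ≈ 4.48 m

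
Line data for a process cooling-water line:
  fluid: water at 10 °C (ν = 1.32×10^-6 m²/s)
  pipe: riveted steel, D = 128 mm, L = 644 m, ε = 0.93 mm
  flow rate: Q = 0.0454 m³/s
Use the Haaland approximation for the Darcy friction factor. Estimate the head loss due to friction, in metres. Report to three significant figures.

h_f ≈ 110 m

V = 4Q/(πD²) = 4·0.0454/(π·0.128²) = 3.528 m/s
Re = VD/ν = 3.528·0.128/1.32×10^-6 = 3.42×10^5 → turbulent
ε/D = 0.93/128 = 0.00727
Haaland: f = 0.03439
h_f = f(L/D)V²/(2g) = 0.03439·(644/0.128)·3.528²/(2·9.81) = 109.8 m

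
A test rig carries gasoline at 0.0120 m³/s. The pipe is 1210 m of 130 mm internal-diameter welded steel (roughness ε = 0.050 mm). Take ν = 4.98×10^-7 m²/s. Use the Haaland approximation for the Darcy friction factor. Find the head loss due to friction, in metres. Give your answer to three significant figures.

V = 4Q/(πD²) = 4·0.0120/(π·0.130²) = 0.9041 m/s
Re = VD/ν = 0.9041·0.130/4.98×10^-7 = 2.36×10^5 → turbulent
ε/D = 0.050/130 = 3.85×10^-4
Haaland: f = 0.01772
h_f = f(L/D)V²/(2g) = 0.01772·(1210/0.130)·0.9041²/(2·9.81) = 6.872 m

h_f ≈ 6.87 m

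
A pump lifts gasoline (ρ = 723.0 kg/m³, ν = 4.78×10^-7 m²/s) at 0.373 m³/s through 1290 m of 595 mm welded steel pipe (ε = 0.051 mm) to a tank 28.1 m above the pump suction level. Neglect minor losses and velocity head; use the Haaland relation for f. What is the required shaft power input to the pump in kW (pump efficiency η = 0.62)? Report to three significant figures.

V = 4Q/(πD²) = 1.341 m/s; Re = 1.67×10^6; ε/D = 8.57×10^-5; f = 0.01261
h_f = f(L/D)V²/2g = 2.508 m
Total head H = z + h_f = 28.1 + 2.508 = 30.61 m
P_hyd = ρgQH = 723.0·9.81·0.373·30.61 = 80.97 kW
P_shaft = P_hyd/η = 80.97/0.62 = 130.6 kW

P_shaft ≈ 131 kW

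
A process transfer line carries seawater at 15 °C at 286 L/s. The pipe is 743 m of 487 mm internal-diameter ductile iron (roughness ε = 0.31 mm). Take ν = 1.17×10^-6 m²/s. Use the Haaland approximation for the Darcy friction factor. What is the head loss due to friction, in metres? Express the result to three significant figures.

V = 4Q/(πD²) = 4·0.286/(π·0.487²) = 1.535 m/s
Re = VD/ν = 1.535·0.487/1.17×10^-6 = 6.39×10^5 → turbulent
ε/D = 0.31/487 = 6.37×10^-4
Haaland: f = 0.01825
h_f = f(L/D)V²/(2g) = 0.01825·(743/0.487)·1.535²/(2·9.81) = 3.345 m

h_f ≈ 3.34 m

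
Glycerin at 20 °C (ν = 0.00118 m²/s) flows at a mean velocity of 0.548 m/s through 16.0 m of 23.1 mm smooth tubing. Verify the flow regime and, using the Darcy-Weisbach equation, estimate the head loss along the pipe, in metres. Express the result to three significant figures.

h_f ≈ 63.2 m

Re = VD/ν = 0.548·0.02310/0.00118 = 10.7 → laminar (Re < 2300)
f = 64/Re = 5.966
h_f = f(L/D)V²/(2g) = 5.966·(16.0/0.02310)·0.548²/(2·9.81) = 63.25 m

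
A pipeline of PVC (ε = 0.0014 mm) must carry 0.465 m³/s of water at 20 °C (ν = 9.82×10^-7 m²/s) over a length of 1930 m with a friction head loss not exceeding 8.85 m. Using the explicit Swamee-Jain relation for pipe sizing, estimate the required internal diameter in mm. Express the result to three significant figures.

D ≈ 543 mm

Swamee-Jain (Type III): D = 0.66·[ε^1.25·(LQ²/(gh_f))^4.75 + ν·Q^9.4·(L/(gh_f))^5.2]^0.04
LQ²/(gh_f) = 4.807; L/(gh_f) = 22.23
Term 1 = ε^1.25·(…)^4.75 = 8.35×10^-5; Term 2 = ν·Q^9.4·(…)^5.2 = 0.00742
D = 0.66·(8.35×10^-5 + 0.00742)^0.04 = 0.5427 m = 543 mm
Check: V = 2.01 m/s, Re = 1.11×10^6, f = 0.01147, h_f = 8.40 m ≈ 8.85 m ✓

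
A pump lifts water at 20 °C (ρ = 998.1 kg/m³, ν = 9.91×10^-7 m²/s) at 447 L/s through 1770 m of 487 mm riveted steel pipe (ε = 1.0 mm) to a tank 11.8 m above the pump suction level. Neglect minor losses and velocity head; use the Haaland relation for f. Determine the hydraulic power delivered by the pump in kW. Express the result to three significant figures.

V = 4Q/(πD²) = 2.400 m/s; Re = 1.18×10^6; ε/D = 0.00205; f = 0.02377
h_f = f(L/D)V²/2g = 25.35 m
Total head H = z + h_f = 11.8 + 25.35 = 37.15 m
P_hyd = ρgQH = 998.1·9.81·0.447·37.15 = 162.6 kW

P_hyd ≈ 163 kW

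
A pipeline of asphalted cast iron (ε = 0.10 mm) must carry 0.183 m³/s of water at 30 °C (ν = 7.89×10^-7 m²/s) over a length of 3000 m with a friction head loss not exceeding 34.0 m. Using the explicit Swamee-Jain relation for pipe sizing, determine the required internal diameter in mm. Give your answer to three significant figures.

Swamee-Jain (Type III): D = 0.66·[ε^1.25·(LQ²/(gh_f))^4.75 + ν·Q^9.4·(L/(gh_f))^5.2]^0.04
LQ²/(gh_f) = 0.3012; L/(gh_f) = 8.994
Term 1 = ε^1.25·(…)^4.75 = 3.35×10^-8; Term 2 = ν·Q^9.4·(…)^5.2 = 8.41×10^-9
D = 0.66·(3.35×10^-8 + 8.41×10^-9)^0.04 = 0.3345 m = 335 mm
Check: V = 2.08 m/s, Re = 8.83×10^5, f = 0.01584, h_f = 31.4 m ≈ 34.0 m ✓

D ≈ 335 mm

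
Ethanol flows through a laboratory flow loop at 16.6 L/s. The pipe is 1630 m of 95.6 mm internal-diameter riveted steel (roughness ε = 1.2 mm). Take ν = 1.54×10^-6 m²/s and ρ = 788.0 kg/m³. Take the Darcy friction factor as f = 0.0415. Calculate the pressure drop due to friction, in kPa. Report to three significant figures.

V = 4Q/(πD²) = 4·0.0166/(π·0.0956²) = 2.313 m/s
h_f = f(L/D)V²/(2g) = 0.04150·(1630/0.0956)·2.313²/(2·9.81) = 192.9 m
Δp = ρg·h_f = 788.0·9.81·192.9 = 1491 kPa

Δp ≈ 1490 kPa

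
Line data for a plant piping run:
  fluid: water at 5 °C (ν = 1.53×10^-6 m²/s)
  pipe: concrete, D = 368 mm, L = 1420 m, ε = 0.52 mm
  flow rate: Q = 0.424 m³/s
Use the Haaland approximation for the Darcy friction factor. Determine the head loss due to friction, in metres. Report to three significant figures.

h_f ≈ 67.7 m

V = 4Q/(πD²) = 4·0.424/(π·0.368²) = 3.986 m/s
Re = VD/ν = 3.986·0.368/1.53×10^-6 = 9.59×10^5 → turbulent
ε/D = 0.52/368 = 0.00141
Haaland: f = 0.02166
h_f = f(L/D)V²/(2g) = 0.02166·(1420/0.368)·3.986²/(2·9.81) = 67.69 m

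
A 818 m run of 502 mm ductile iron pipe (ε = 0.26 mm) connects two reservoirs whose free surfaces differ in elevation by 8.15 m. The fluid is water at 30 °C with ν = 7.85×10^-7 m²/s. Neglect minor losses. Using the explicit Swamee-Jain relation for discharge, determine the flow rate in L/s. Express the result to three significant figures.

Swamee-Jain (Type II): Q = -0.965·√(gD⁵h_f/L)·ln[ε/(3.7D) + √(3.17ν²L/(gD³h_f))]
√(gD⁵h_f/L) = √(9.81·0.502⁵·8.15/818) = 0.05582
ε/(3.7D) = 1.40×10^-4; √(3.17ν²L/(gD³h_f)) = 1.26×10^-5
Q = -0.965·0.05582·ln(1.525×10^-4) = 0.4734 m³/s
Check: V = 2.39 m/s, Re = 1.53×10^6, f = 0.01724, h_f = 8.19 m ≈ 8.15 m ✓

Q ≈ 473 L/s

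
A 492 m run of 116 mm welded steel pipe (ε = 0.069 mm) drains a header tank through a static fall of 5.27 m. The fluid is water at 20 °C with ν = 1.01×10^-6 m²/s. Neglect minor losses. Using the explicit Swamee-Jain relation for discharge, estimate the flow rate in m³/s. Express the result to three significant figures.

Swamee-Jain (Type II): Q = -0.965·√(gD⁵h_f/L)·ln[ε/(3.7D) + √(3.17ν²L/(gD³h_f))]
√(gD⁵h_f/L) = √(9.81·0.116⁵·5.27/492) = 0.001486
ε/(3.7D) = 1.61×10^-4; √(3.17ν²L/(gD³h_f)) = 1.40×10^-4
Q = -0.965·0.001486·ln(3.012×10^-4) = 0.01162 m³/s
Check: V = 1.10 m/s, Re = 1.26×10^5, f = 0.02027, h_f = 5.30 m ≈ 5.27 m ✓

Q ≈ 0.0116 m³/s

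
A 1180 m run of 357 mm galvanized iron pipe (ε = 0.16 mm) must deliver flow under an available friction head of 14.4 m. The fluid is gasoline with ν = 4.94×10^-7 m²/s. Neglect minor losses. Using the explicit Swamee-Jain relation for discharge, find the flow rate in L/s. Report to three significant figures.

Swamee-Jain (Type II): Q = -0.965·√(gD⁵h_f/L)·ln[ε/(3.7D) + √(3.17ν²L/(gD³h_f))]
√(gD⁵h_f/L) = √(9.81·0.357⁵·14.4/1180) = 0.02635
ε/(3.7D) = 1.21×10^-4; √(3.17ν²L/(gD³h_f)) = 1.19×10^-5
Q = -0.965·0.02635·ln(1.330×10^-4) = 0.2269 m³/s
Check: V = 2.27 m/s, Re = 1.64×10^6, f = 0.01672, h_f = 14.5 m ≈ 14.4 m ✓

Q ≈ 227 L/s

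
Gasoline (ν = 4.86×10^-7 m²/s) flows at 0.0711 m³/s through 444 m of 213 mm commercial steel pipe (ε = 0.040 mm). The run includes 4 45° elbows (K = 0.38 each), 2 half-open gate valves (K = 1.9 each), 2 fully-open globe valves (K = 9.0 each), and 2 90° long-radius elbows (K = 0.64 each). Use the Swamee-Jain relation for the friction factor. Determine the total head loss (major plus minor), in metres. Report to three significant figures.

V = 4Q/(πD²) = 1.995 m/s; V²/2g = 0.2029 m
Re = 8.75×10^5, ε/D = 1.88×10^-4 → f = 0.01476 (Swamee-Jain)
Major: h_f = f(L/D)·V²/2g = 0.01476·2085·0.2029 = 6.242 m
Minor: ΣK = 24.6; h_m = ΣK·V²/2g = 4.992 m
Total H_L = 6.242 + 4.992 = 11.23 m

H_L ≈ 11.2 m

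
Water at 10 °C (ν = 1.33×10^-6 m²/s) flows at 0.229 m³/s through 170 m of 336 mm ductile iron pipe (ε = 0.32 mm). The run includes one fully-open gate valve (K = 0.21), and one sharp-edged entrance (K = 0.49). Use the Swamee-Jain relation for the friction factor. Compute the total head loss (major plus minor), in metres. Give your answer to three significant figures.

V = 4Q/(πD²) = 2.583 m/s; V²/2g = 0.3400 m
Re = 6.52×10^5, ε/D = 9.52×10^-4 → f = 0.01999 (Swamee-Jain)
Major: h_f = f(L/D)·V²/2g = 0.01999·506.0·0.3400 = 3.439 m
Minor: ΣK = 0.700; h_m = ΣK·V²/2g = 0.2380 m
Total H_L = 3.439 + 0.2380 = 3.677 m

H_L ≈ 3.68 m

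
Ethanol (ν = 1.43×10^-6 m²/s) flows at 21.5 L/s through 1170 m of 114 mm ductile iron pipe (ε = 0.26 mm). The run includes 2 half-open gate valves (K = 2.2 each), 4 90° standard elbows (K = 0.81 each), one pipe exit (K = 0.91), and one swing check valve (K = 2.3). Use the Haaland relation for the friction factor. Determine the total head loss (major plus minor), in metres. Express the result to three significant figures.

H_L ≈ 60.8 m

V = 4Q/(πD²) = 2.106 m/s; V²/2g = 0.2261 m
Re = 1.68×10^5, ε/D = 0.00228 → f = 0.02516 (Haaland)
Major: h_f = f(L/D)·V²/2g = 0.02516·10263·0.2261 = 58.39 m
Minor: ΣK = 10.8; h_m = ΣK·V²/2g = 2.454 m
Total H_L = 58.39 + 2.454 = 60.85 m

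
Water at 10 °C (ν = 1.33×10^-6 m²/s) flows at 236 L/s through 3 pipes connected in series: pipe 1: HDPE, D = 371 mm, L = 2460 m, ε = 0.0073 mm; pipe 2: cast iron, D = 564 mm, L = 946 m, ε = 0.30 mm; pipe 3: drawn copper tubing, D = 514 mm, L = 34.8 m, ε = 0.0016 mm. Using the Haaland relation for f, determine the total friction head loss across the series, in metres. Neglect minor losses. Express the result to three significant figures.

Pipe 1: V = 2.183 m/s, Re = 6.09×10^5, ε/D = 1.97×10^-5, f = 0.01288, h_1 = f(L/D)V²/2g = 20.75 m
Pipe 2: V = 0.9446 m/s, Re = 4.01×10^5, ε/D = 5.32×10^-4, f = 0.01796, h_2 = f(L/D)V²/2g = 1.370 m
Pipe 3: V = 1.137 m/s, Re = 4.40×10^5, ε/D = 3.11×10^-6, f = 0.01340, h_3 = f(L/D)V²/2g = 0.05982 m
Series → Q common, losses add: H = Σh = 22.18 m

H ≈ 22.2 m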